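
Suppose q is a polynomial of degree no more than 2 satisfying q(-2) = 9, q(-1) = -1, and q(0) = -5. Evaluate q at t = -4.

47

Write q(t) = at^2 + bt + c. Substituting each data point gives a linear system:
  4a - 2b + c = 9
  a - b + c = -1
  c = -5
Solving the system yields a = 3, b = -1, c = -5.
So q(t) = 3t^2 - t - 5.
Then q(-4) = 47.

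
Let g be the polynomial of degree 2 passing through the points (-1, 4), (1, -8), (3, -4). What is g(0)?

Write g(t) = at^2 + bt + c. Substituting each data point gives a linear system:
  a - b + c = 4
  a + b + c = -8
  9a + 3b + c = -4
Solving the system yields a = 2, b = -6, c = -4.
So g(t) = 2t² - 6t - 4.
Then g(0) = -4.

-4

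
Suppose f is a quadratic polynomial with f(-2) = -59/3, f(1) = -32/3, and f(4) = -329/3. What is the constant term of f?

-5/3

Write f(s) = as^2 + bs + c. Substituting each data point gives a linear system:
  4a - 2b + c = -59/3
  a + b + c = -32/3
  16a + 4b + c = -329/3
Solving the system yields a = -6, b = -3, c = -5/3.
So f(s) = -6s^2 - 3s - 5/3.
The constant term is -5/3.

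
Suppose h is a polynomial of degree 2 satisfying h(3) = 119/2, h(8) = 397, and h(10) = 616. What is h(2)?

Using the Lagrange interpolation formula with nodes 3, 8, 10:
  L_0(n) = (n - 8)(n - 10) / 35
  L_1(n) = (n - 3)(n - 10) / -10
  L_2(n) = (n - 3)(n - 8) / 14
Then h(n) = 119/2·L_0(n) + 397·L_1(n) + 616·L_2(n).
Expanding and collecting terms gives h(n) = 6n^2 + (3/2)n + 1.
Evaluating at n = 2: h(2) = 28.

28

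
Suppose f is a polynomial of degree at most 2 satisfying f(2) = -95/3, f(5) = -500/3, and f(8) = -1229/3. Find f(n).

f(n) = -6n^2 - 3n - 5/3

Write f(n) = an^2 + bn + c. Substituting each data point gives a linear system:
  4a + 2b + c = -95/3
  25a + 5b + c = -500/3
  64a + 8b + c = -1229/3
Solving the system yields a = -6, b = -3, c = -5/3.
So f(n) = -6n^2 - 3n - 5/3.
Check: f(5) = -500/3. ✓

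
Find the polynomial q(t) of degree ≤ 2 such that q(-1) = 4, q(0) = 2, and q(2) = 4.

Using the Lagrange interpolation formula with nodes -1, 0, 2:
  L_0(t) = t(t - 2) / 3
  L_1(t) = (t + 1)(t - 2) / -2
  L_2(t) = (t + 1)t / 6
Then q(t) = 4·L_0(t) + 2·L_1(t) + 4·L_2(t).
Expanding and collecting terms gives q(t) = t² - t + 2.
Check: q(0) = 2. ✓

q(t) = t^2 - t + 2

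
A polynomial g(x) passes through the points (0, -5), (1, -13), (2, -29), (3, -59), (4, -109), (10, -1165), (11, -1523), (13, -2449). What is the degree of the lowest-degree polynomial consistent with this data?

Divided differences on the nodes 0, 1, 2, 3, 4, 10, 11, 13:
  order 0: -5  -13  -29  -59  -109  -1165  -1523  -2449
  order 1: -8  -16  -30  -50  -176  -358  -463
  order 2: -4  -7  -10  -18  -26  -35
  order 3: -1  -1  -1  -1  -1
  order 4: 0  0  0  0
  order 5: 0  0  0
  order 6: 0  0
  order 7: 0
The order-3 divided differences are all -1 (nonzero) and every higher order vanishes, so the data lies on a polynomial of degree exactly 3.

3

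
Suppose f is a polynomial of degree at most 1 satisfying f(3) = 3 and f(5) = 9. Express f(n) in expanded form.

f(n) = 3n - 6

Using the Lagrange interpolation formula with nodes 3, 5:
  L_0(n) = (n - 5) / -2
  L_1(n) = (n - 3) / 2
Then f(n) = 3·L_0(n) + 9·L_1(n).
Expanding and collecting terms gives f(n) = 3n - 6.
Check: f(5) = 9. ✓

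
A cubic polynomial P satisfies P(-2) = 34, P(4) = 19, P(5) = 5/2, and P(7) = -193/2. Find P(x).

P(x) = -x^3 + 5x^2 - (1/2)x + 5

Using the Lagrange interpolation formula with nodes -2, 4, 5, 7:
  L_0(x) = (x - 4)(x - 5)(x - 7) / -378
  L_1(x) = (x + 2)(x - 5)(x - 7) / 18
  L_2(x) = (x + 2)(x - 4)(x - 7) / -14
  L_3(x) = (x + 2)(x - 4)(x - 5) / 54
Then P(x) = 34·L_0(x) + 19·L_1(x) + 5/2·L_2(x) - 193/2·L_3(x).
Expanding and collecting terms gives P(x) = -x³ + 5x² - (1/2)x + 5.
Check: P(-2) = 34. ✓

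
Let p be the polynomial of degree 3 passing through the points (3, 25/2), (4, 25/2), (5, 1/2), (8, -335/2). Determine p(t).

p(t) = -t^3 + 6t^2 - 5t + 1/2

Write p(t) = at^3 + bt^2 + ct + d. Substituting each data point gives a linear system:
  27a + 9b + 3c + d = 25/2
  64a + 16b + 4c + d = 25/2
  125a + 25b + 5c + d = 1/2
  512a + 64b + 8c + d = -335/2
Solving the system yields a = -1, b = 6, c = -5, d = 1/2.
So p(t) = -t^3 + 6t^2 - 5t + 1/2.
Check: p(3) = 25/2. ✓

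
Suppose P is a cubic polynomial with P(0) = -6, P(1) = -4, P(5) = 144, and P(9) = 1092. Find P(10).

1544

Using the Lagrange interpolation formula with nodes 0, 1, 5, 9:
  L_0(t) = (t - 1)(t - 5)(t - 9) / -45
  L_1(t) = t(t - 5)(t - 9) / 32
  L_2(t) = t(t - 1)(t - 9) / -80
  L_3(t) = t(t - 1)(t - 5) / 288
Then P(t) = -6·L_0(t) - 4·L_1(t) + 144·L_2(t) + 1092·L_3(t).
Expanding and collecting terms gives P(t) = 2t³ - 5t² + 5t - 6.
Evaluating at t = 10: P(10) = 1544.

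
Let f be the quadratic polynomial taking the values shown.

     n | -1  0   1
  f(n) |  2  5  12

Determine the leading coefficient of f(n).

Write f(n) = an^2 + bn + c. Substituting each data point gives a linear system:
  a - b + c = 2
  c = 5
  a + b + c = 12
Solving the system yields a = 2, b = 5, c = 5.
So f(n) = 2n^2 + 5n + 5.
The leading coefficient is 2.

2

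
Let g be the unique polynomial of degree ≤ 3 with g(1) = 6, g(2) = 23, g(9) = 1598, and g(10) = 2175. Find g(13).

Write g(s) = as^3 + bs^2 + cs + d. Substituting each data point gives a linear system:
  a + b + c + d = 6
  8a + 4b + 2c + d = 23
  729a + 81b + 9c + d = 1598
  1000a + 100b + 10c + d = 2175
Solving the system yields a = 2, b = 2, c = -3, d = 5.
So g(s) = 2s³ + 2s² - 3s + 5.
Then g(13) = 4698.

4698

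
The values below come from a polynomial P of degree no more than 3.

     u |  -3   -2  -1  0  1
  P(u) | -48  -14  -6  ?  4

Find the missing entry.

-6

On equispaced nodes a degree-3 polynomial has vanishing fourth forward difference, so
  P(-3) - 4·P(-2) + 6·P(-1) - 4·P(0) + P(1) = 0.
Substituting the known values and solving for P(0):
  -4·P(0) = 24
  P(0) = -6.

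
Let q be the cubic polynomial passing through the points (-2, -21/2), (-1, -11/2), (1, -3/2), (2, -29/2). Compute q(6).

-613/2

Write q(n) = an^3 + bn^2 + cn + d. Substituting each data point gives a linear system:
  -8a + 4b - 2c + d = -21/2
  -a + b - c + d = -11/2
  a + b + c + d = -3/2
  8a + 4b + 2c + d = -29/2
Solving the system yields a = -1, b = -3, c = 3, d = -1/2.
So q(n) = -n^3 - 3n^2 + 3n - 1/2.
Then q(6) = -613/2.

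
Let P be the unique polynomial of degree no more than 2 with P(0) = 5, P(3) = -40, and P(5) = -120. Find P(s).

Using the Lagrange interpolation formula with nodes 0, 3, 5:
  L_0(s) = (s - 3)(s - 5) / 15
  L_1(s) = s(s - 5) / -6
  L_2(s) = s(s - 3) / 10
Then P(s) = 5·L_0(s) - 40·L_1(s) - 120·L_2(s).
Expanding and collecting terms gives P(s) = -5s^2 + 5.
Check: P(5) = -120. ✓

P(s) = -5s^2 + 5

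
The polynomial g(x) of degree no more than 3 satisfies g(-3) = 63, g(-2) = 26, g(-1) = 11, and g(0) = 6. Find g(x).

g(x) = -2x^3 - x^2 - 4x + 6

Using the Lagrange interpolation formula with nodes -3, -2, -1, 0:
  L_0(x) = (x + 2)(x + 1)x / -6
  L_1(x) = (x + 3)(x + 1)x / 2
  L_2(x) = (x + 3)(x + 2)x / -2
  L_3(x) = (x + 3)(x + 2)(x + 1) / 6
Then g(x) = 63·L_0(x) + 26·L_1(x) + 11·L_2(x) + 6·L_3(x).
Expanding and collecting terms gives g(x) = -2x^3 - x^2 - 4x + 6.
Check: g(-1) = 11. ✓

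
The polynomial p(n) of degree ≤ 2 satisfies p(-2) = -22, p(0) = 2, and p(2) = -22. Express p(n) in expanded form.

p(n) = -6n^2 + 2

Write p(n) = an^2 + bn + c. Substituting each data point gives a linear system:
  4a - 2b + c = -22
  c = 2
  4a + 2b + c = -22
Solving the system yields a = -6, b = 0, c = 2.
So p(n) = -6n² + 2.
Check: p(-2) = -22. ✓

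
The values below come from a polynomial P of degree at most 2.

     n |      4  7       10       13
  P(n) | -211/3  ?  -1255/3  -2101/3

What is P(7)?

-625/3

On equispaced nodes a degree-2 polynomial has vanishing third forward difference, so
  - P(4) + 3·P(7) - 3·P(10) + P(13) = 0.
Substituting the known values and solving for P(7):
  3·P(7) = -625
  P(7) = -625/3.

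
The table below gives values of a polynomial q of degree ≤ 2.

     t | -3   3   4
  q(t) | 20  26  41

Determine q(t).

Write q(t) = at^2 + bt + c. Substituting each data point gives a linear system:
  9a - 3b + c = 20
  9a + 3b + c = 26
  16a + 4b + c = 41
Solving the system yields a = 2, b = 1, c = 5.
So q(t) = 2t² + t + 5.
Check: q(-3) = 20. ✓

q(t) = 2t^2 + t + 5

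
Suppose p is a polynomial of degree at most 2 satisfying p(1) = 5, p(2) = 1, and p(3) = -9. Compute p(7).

Forward differences of the values at u = 1, 2, 3:
  p  : 5  1  -9
  Δ  : -4  -10
  Δ^2: -6
The second differences are constant, confirming degree 2.
Interpolating (Newton forward form) and evaluating at u = 7 gives p(7) = -109.

-109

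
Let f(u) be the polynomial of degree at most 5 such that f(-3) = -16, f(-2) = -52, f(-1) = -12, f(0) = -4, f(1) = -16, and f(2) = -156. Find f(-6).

8468

Write f(u) = au^5 + bu^4 + cu^3 + du^2 + eu + k. Substituting each data point gives a linear system:
  -243a + 81b - 27c + 9d - 3e + k = -16
  -32a + 16b - 8c + 4d - 2e + k = -52
  -a + b - c + d - e + k = -12
  k = -4
  a + b + c + d + e + k = -16
  32a + 16b + 8c + 4d + 2e + k = -156
Solving the system yields a = -2, b = -5, c = 2, d = -5, e = -2, k = -4.
So f(u) = -2u^5 - 5u^4 + 2u^3 - 5u^2 - 2u - 4.
Then f(-6) = 8468.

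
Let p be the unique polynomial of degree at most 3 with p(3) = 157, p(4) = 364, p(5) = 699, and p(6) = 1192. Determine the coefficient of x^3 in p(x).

5

Write p(x) = ax^3 + bx^2 + cx + d. Substituting each data point gives a linear system:
  27a + 9b + 3c + d = 157
  64a + 16b + 4c + d = 364
  125a + 25b + 5c + d = 699
  216a + 36b + 6c + d = 1192
Solving the system yields a = 5, b = 4, c = -6, d = 4.
So p(x) = 5x^3 + 4x^2 - 6x + 4.
The leading coefficient is 5.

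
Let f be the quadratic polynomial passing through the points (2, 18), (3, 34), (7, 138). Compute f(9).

Using the Lagrange interpolation formula with nodes 2, 3, 7:
  L_0(u) = (u - 3)(u - 7) / 5
  L_1(u) = (u - 2)(u - 7) / -4
  L_2(u) = (u - 2)(u - 3) / 20
Then f(u) = 18·L_0(u) + 34·L_1(u) + 138·L_2(u).
Expanding and collecting terms gives f(u) = 2u^2 + 6u - 2.
Evaluating at u = 9: f(9) = 214.

214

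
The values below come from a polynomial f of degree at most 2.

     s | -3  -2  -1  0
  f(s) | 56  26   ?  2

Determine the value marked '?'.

The 3 known points determine the degree-2 polynomial uniquely.
Write f(s) = as^2 + bs + c. Substituting each data point gives a linear system:
  9a - 3b + c = 56
  4a - 2b + c = 26
  c = 2
Solving the system yields a = 6, b = 0, c = 2.
So f(s) = 6s² + 2.
Then f(-1) = 8.

8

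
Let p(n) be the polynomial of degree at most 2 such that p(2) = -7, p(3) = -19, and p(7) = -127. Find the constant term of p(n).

Write p(n) = an^2 + bn + c. Substituting each data point gives a linear system:
  4a + 2b + c = -7
  9a + 3b + c = -19
  49a + 7b + c = -127
Solving the system yields a = -3, b = 3, c = -1.
So p(n) = -3n^2 + 3n - 1.
The constant term is -1.

-1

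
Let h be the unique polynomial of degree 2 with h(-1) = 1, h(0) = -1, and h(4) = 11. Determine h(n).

h(n) = n^2 - n - 1

Using the Lagrange interpolation formula with nodes -1, 0, 4:
  L_0(n) = n(n - 4) / 5
  L_1(n) = (n + 1)(n - 4) / -4
  L_2(n) = (n + 1)n / 20
Then h(n) = 1·L_0(n) - 1·L_1(n) + 11·L_2(n).
Expanding and collecting terms gives h(n) = n² - n - 1.
Check: h(4) = 11. ✓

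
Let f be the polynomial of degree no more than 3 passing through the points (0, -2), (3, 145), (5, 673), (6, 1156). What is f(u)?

f(u) = 5u^3 + 3u^2 - 5u - 2

Write f(u) = au^3 + bu^2 + cu + d. Substituting each data point gives a linear system:
  d = -2
  27a + 9b + 3c + d = 145
  125a + 25b + 5c + d = 673
  216a + 36b + 6c + d = 1156
Solving the system yields a = 5, b = 3, c = -5, d = -2.
So f(u) = 5u^3 + 3u^2 - 5u - 2.
Check: f(0) = -2. ✓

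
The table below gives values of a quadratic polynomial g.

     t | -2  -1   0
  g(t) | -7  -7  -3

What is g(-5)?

Write g(t) = at^2 + bt + c. Substituting each data point gives a linear system:
  4a - 2b + c = -7
  a - b + c = -7
  c = -3
Solving the system yields a = 2, b = 6, c = -3.
So g(t) = 2t² + 6t - 3.
Then g(-5) = 17.

17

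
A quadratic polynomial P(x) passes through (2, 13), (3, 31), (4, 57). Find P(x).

Using the Lagrange interpolation formula with nodes 2, 3, 4:
  L_0(x) = (x - 3)(x - 4) / 2
  L_1(x) = (x - 2)(x - 4) / -1
  L_2(x) = (x - 2)(x - 3) / 2
Then P(x) = 13·L_0(x) + 31·L_1(x) + 57·L_2(x).
Expanding and collecting terms gives P(x) = 4x^2 - 2x + 1.
Check: P(3) = 31. ✓

P(x) = 4x^2 - 2x + 1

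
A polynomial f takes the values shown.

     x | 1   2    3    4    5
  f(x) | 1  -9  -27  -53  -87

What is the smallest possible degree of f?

Forward differences of the values at x = 1, 2, 3, 4, 5:
  f  : 1  -9  -27  -53  -87
  Δ  : -10  -18  -26  -34
  Δ^2: -8  -8  -8
  Δ^3: 0  0
  Δ^4: 0
The second differences are constant (-8) and nonzero, while all higher differences vanish, so the minimal degree is 2.

2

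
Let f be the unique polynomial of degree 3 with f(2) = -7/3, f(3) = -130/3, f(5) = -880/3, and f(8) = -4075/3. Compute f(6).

-1615/3

Write f(u) = au^3 + bu^2 + cu + d. Substituting each data point gives a linear system:
  8a + 4b + 2c + d = -7/3
  27a + 9b + 3c + d = -130/3
  125a + 25b + 5c + d = -880/3
  512a + 64b + 8c + d = -4075/3
Solving the system yields a = -3, b = 2, c = 6, d = 5/3.
So f(u) = -3u^3 + 2u^2 + 6u + 5/3.
Then f(6) = -1615/3.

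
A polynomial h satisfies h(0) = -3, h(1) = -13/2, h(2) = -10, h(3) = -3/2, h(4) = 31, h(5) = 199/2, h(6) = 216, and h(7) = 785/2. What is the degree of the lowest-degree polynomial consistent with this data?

Forward differences of the values at u = 0, 1, 2, 3, 4, 5, 6, 7:
  h  : -3  -13/2  -10  -3/2  31  199/2  216  785/2
  Δ  : -7/2  -7/2  17/2  65/2  137/2  233/2  353/2
  Δ^2: 0  12  24  36  48  60
  Δ^3: 12  12  12  12  12
  Δ^4: 0  0  0  0
  Δ^5: 0  0  0
  Δ^6: 0  0
  Δ^7: 0
The third differences are constant (12) and nonzero, while all higher differences vanish, so the minimal degree is 3.

3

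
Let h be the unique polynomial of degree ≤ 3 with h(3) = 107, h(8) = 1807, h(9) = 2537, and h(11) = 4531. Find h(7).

1231

Write h(s) = as^3 + bs^2 + cs + d. Substituting each data point gives a linear system:
  27a + 9b + 3c + d = 107
  512a + 64b + 8c + d = 1807
  729a + 81b + 9c + d = 2537
  1331a + 121b + 11c + d = 4531
Solving the system yields a = 3, b = 5, c = -6, d = -1.
So h(s) = 3s^3 + 5s^2 - 6s - 1.
Then h(7) = 1231.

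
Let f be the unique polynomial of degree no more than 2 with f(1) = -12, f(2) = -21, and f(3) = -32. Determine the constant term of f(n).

-5

Write f(n) = an^2 + bn + c. Substituting each data point gives a linear system:
  a + b + c = -12
  4a + 2b + c = -21
  9a + 3b + c = -32
Solving the system yields a = -1, b = -6, c = -5.
So f(n) = -n^2 - 6n - 5.
The constant term is -5.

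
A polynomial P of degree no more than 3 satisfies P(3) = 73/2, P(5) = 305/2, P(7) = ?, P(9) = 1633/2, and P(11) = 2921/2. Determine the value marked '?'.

793/2

On equispaced nodes a degree-3 polynomial has vanishing fourth forward difference, so
  P(3) - 4·P(5) + 6·P(7) - 4·P(9) + P(11) = 0.
Substituting the known values and solving for P(7):
  6·P(7) = 2379
  P(7) = 793/2.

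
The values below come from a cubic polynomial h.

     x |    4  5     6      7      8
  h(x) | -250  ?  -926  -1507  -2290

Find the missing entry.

The 4 known points determine the degree-3 polynomial uniquely.
Write h(x) = ax^3 + bx^2 + cx + d. Substituting each data point gives a linear system:
  64a + 16b + 4c + d = -250
  216a + 36b + 6c + d = -926
  343a + 49b + 7c + d = -1507
  512a + 64b + 8c + d = -2290
Solving the system yields a = -5, b = 4, c = 2, d = -2.
So h(x) = -5x^3 + 4x^2 + 2x - 2.
Then h(5) = -517.

-517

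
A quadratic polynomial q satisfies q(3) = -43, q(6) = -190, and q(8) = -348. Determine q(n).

q(n) = -6n^2 + 5n - 4

Using the Lagrange interpolation formula with nodes 3, 6, 8:
  L_0(n) = (n - 6)(n - 8) / 15
  L_1(n) = (n - 3)(n - 8) / -6
  L_2(n) = (n - 3)(n - 6) / 10
Then q(n) = -43·L_0(n) - 190·L_1(n) - 348·L_2(n).
Expanding and collecting terms gives q(n) = -6n^2 + 5n - 4.
Check: q(6) = -190. ✓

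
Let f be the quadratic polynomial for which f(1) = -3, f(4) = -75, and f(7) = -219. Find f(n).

Write f(n) = an^2 + bn + c. Substituting each data point gives a linear system:
  a + b + c = -3
  16a + 4b + c = -75
  49a + 7b + c = -219
Solving the system yields a = -4, b = -4, c = 5.
So f(n) = -4n^2 - 4n + 5.
Check: f(1) = -3. ✓

f(n) = -4n^2 - 4n + 5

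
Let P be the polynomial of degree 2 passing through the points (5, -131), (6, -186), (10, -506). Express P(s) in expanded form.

P(s) = -5s^2 - 6

Using the Lagrange interpolation formula with nodes 5, 6, 10:
  L_0(s) = (s - 6)(s - 10) / 5
  L_1(s) = (s - 5)(s - 10) / -4
  L_2(s) = (s - 5)(s - 6) / 20
Then P(s) = -131·L_0(s) - 186·L_1(s) - 506·L_2(s).
Expanding and collecting terms gives P(s) = -5s^2 - 6.
Check: P(10) = -506. ✓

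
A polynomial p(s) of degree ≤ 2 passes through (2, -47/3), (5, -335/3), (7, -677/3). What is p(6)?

Using the Lagrange interpolation formula with nodes 2, 5, 7:
  L_0(s) = (s - 5)(s - 7) / 15
  L_1(s) = (s - 2)(s - 7) / -6
  L_2(s) = (s - 2)(s - 5) / 10
Then p(s) = -47/3·L_0(s) - 335/3·L_1(s) - 677/3·L_2(s).
Expanding and collecting terms gives p(s) = -5s² + 3s - 5/3.
Evaluating at s = 6: p(6) = -491/3.

-491/3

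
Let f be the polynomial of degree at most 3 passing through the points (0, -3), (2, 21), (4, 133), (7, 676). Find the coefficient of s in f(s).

Write f(s) = as^3 + bs^2 + cs + d. Substituting each data point gives a linear system:
  d = -3
  8a + 4b + 2c + d = 21
  64a + 16b + 4c + d = 133
  343a + 49b + 7c + d = 676
Solving the system yields a = 2, b = -1, c = 6, d = -3.
So f(s) = 2s^3 - s^2 + 6s - 3.
The coefficient of s is 6.

6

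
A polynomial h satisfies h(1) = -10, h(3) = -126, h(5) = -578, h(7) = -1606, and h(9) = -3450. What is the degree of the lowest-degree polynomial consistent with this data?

Forward differences of the values at u = 1, 3, 5, 7, 9:
  h  : -10  -126  -578  -1606  -3450
  Δ  : -116  -452  -1028  -1844
  Δ^2: -336  -576  -816
  Δ^3: -240  -240
  Δ^4: 0
The third differences are constant (-240) and nonzero, while all higher differences vanish, so the minimal degree is 3.

3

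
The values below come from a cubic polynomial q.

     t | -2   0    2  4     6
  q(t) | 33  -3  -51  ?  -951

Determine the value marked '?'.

-303

The 4 known points determine the degree-3 polynomial uniquely.
Write q(t) = at^3 + bt^2 + ct + d. Substituting each data point gives a linear system:
  -8a + 4b - 2c + d = 33
  d = -3
  8a + 4b + 2c + d = -51
  216a + 36b + 6c + d = -951
Solving the system yields a = -4, b = -3/2, c = -5, d = -3.
So q(t) = -4t³ - (3/2)t² - 5t - 3.
Then q(4) = -303.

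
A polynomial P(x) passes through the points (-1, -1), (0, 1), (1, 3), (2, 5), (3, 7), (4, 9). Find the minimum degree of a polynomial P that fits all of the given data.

1

Forward differences of the values at x = -1, 0, 1, 2, 3, 4:
  P  : -1  1  3  5  7  9
  Δ  : 2  2  2  2  2
  Δ^2: 0  0  0  0
  Δ^3: 0  0  0
  Δ^4: 0  0
  Δ^5: 0
The first differences are constant (2) and nonzero, while all higher differences vanish, so the minimal degree is 1.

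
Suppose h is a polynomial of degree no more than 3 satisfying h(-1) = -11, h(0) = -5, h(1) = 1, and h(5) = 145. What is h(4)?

79

Using the Lagrange interpolation formula with nodes -1, 0, 1, 5:
  L_0(t) = t(t - 1)(t - 5) / -12
  L_1(t) = (t + 1)(t - 1)(t - 5) / 5
  L_2(t) = (t + 1)t(t - 5) / -8
  L_3(t) = (t + 1)t(t - 1) / 120
Then h(t) = -11·L_0(t) - 5·L_1(t) + 1·L_2(t) + 145·L_3(t).
Expanding and collecting terms gives h(t) = t^3 + 5t - 5.
Evaluating at t = 4: h(4) = 79.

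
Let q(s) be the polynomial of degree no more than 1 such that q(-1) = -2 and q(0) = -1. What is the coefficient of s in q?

1

Write q(s) = as + b. Substituting each data point gives a linear system:
  -a + b = -2
  b = -1
Solving the system yields a = 1, b = -1.
So q(s) = s - 1.
The leading coefficient is 1.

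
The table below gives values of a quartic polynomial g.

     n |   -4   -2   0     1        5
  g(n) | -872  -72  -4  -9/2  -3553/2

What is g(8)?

Write g(n) = an^4 + bn^3 + cn^2 + dn + e. Substituting each data point gives a linear system:
  256a - 64b + 16c - 4d + e = -872
  16a - 8b + 4c - 2d + e = -72
  e = -4
  a + b + c + d + e = -9/2
  625a + 125b + 25c + 5d + e = -3553/2
Solving the system yields a = -3, b = 1, c = -3/2, d = 3, e = -4.
So g(n) = -3n^4 + n^3 - (3/2)n^2 + 3n - 4.
Then g(8) = -11852.

-11852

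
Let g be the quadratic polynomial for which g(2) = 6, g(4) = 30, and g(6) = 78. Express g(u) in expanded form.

Write g(u) = au^2 + bu + c. Substituting each data point gives a linear system:
  4a + 2b + c = 6
  16a + 4b + c = 30
  36a + 6b + c = 78
Solving the system yields a = 3, b = -6, c = 6.
So g(u) = 3u^2 - 6u + 6.
Check: g(2) = 6. ✓

g(u) = 3u^2 - 6u + 6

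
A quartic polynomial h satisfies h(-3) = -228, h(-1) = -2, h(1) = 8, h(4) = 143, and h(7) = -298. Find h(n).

h(n) = -n^4 + 6n^3 + n^2 - n + 3

Write h(n) = an^4 + bn^3 + cn^2 + dn + e. Substituting each data point gives a linear system:
  81a - 27b + 9c - 3d + e = -228
  a - b + c - d + e = -2
  a + b + c + d + e = 8
  256a + 64b + 16c + 4d + e = 143
  2401a + 343b + 49c + 7d + e = -298
Solving the system yields a = -1, b = 6, c = 1, d = -1, e = 3.
So h(n) = -n^4 + 6n^3 + n^2 - n + 3.
Check: h(-3) = -228. ✓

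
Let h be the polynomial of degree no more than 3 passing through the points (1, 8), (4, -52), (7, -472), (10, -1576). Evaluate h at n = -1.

Forward differences of the values at n = 1, 4, 7, 10:
  h  : 8  -52  -472  -1576
  Δ  : -60  -420  -1104
  Δ^2: -360  -684
  Δ^3: -324
The third differences are constant, confirming degree 3.
Interpolating (Newton forward form) and evaluating at n = -1 gives h(-1) = 8.

8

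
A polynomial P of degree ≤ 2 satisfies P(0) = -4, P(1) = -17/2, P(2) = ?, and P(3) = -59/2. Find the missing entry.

On equispaced nodes a degree-2 polynomial has vanishing third forward difference, so
  - P(0) + 3·P(1) - 3·P(2) + P(3) = 0.
Substituting the known values and solving for P(2):
  -3·P(2) = 51
  P(2) = -17.

-17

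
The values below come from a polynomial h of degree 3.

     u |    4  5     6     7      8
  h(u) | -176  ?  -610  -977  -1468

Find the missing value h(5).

On equispaced nodes a degree-3 polynomial has vanishing fourth forward difference, so
  h(4) - 4·h(5) + 6·h(6) - 4·h(7) + h(8) = 0.
Substituting the known values and solving for h(5):
  -4·h(5) = 1396
  h(5) = -349.

-349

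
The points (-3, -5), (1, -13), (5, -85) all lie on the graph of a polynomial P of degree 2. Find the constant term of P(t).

-5

Write P(t) = at^2 + bt + c. Substituting each data point gives a linear system:
  9a - 3b + c = -5
  a + b + c = -13
  25a + 5b + c = -85
Solving the system yields a = -2, b = -6, c = -5.
So P(t) = -2t² - 6t - 5.
The constant term is -5.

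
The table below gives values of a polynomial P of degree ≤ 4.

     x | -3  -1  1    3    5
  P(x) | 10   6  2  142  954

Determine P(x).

Write P(x) = ax^4 + bx^3 + cx^2 + dx + e. Substituting each data point gives a linear system:
  81a - 27b + 9c - 3d + e = 10
  a - b + c - d + e = 6
  a + b + c + d + e = 2
  81a + 27b + 9c + 3d + e = 142
  625a + 125b + 25c + 5d + e = 954
Solving the system yields a = 1, b = 3, c = -1, d = -5, e = 4.
So P(x) = x^4 + 3x^3 - x^2 - 5x + 4.
Check: P(1) = 2. ✓

P(x) = x^4 + 3x^3 - x^2 - 5x + 4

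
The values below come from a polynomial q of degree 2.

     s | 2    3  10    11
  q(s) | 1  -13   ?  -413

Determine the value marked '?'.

The 3 known points determine the degree-2 polynomial uniquely.
Write q(s) = as^2 + bs + c. Substituting each data point gives a linear system:
  4a + 2b + c = 1
  9a + 3b + c = -13
  121a + 11b + c = -413
Solving the system yields a = -4, b = 6, c = 5.
So q(s) = -4s^2 + 6s + 5.
Then q(10) = -335.

-335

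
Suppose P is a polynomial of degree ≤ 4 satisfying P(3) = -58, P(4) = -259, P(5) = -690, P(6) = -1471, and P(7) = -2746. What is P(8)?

Using the Lagrange interpolation formula with nodes 3, 4, 5, 6, 7:
  L_0(n) = (n - 4)(n - 5)(n - 6)(n - 7) / 24
  L_1(n) = (n - 3)(n - 5)(n - 6)(n - 7) / -6
  L_2(n) = (n - 3)(n - 4)(n - 6)(n - 7) / 4
  L_3(n) = (n - 3)(n - 4)(n - 5)(n - 7) / -6
  L_4(n) = (n - 3)(n - 4)(n - 5)(n - 6) / 24
Then P(n) = -58·L_0(n) - 259·L_1(n) - 690·L_2(n) - 1471·L_3(n) - 2746·L_4(n).
Expanding and collecting terms gives P(n) = -n^4 - 2n^3 + 6n^2 + 6n + 5.
Evaluating at n = 8: P(8) = -4683.

-4683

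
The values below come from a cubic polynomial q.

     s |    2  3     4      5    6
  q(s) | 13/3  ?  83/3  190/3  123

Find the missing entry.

On equispaced nodes a degree-3 polynomial has vanishing fourth forward difference, so
  q(2) - 4·q(3) + 6·q(4) - 4·q(5) + q(6) = 0.
Substituting the known values and solving for q(3):
  -4·q(3) = -40
  q(3) = 10.

10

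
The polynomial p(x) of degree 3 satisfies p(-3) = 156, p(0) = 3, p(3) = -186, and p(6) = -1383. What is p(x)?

p(x) = -6x^3 - 2x^2 - 3x + 3

Write p(x) = ax^3 + bx^2 + cx + d. Substituting each data point gives a linear system:
  -27a + 9b - 3c + d = 156
  d = 3
  27a + 9b + 3c + d = -186
  216a + 36b + 6c + d = -1383
Solving the system yields a = -6, b = -2, c = -3, d = 3.
So p(x) = -6x^3 - 2x^2 - 3x + 3.
Check: p(0) = 3. ✓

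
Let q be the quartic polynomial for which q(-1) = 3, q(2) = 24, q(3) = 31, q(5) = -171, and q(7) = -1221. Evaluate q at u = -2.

-24

Using the Lagrange interpolation formula with nodes -1, 2, 3, 5, 7:
  L_0(u) = (u - 2)(u - 3)(u - 5)(u - 7) / 576
  L_1(u) = (u + 1)(u - 3)(u - 5)(u - 7) / -45
  L_2(u) = (u + 1)(u - 2)(u - 5)(u - 7) / 32
  L_3(u) = (u + 1)(u - 2)(u - 3)(u - 7) / -72
  L_4(u) = (u + 1)(u - 2)(u - 3)(u - 5) / 320
Then q(u) = 3·L_0(u) + 24·L_1(u) + 31·L_2(u) - 171·L_3(u) - 1221·L_4(u).
Expanding and collecting terms gives q(u) = -u^4 + 3u^3 + 3u^2 + 4.
Evaluating at u = -2: q(-2) = -24.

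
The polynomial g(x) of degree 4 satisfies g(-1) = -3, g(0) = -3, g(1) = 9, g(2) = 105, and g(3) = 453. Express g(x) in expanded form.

g(x) = 4x^4 + 4x^3 + 2x^2 + 2x - 3

Write g(x) = ax^4 + bx^3 + cx^2 + dx + e. Substituting each data point gives a linear system:
  a - b + c - d + e = -3
  e = -3
  a + b + c + d + e = 9
  16a + 8b + 4c + 2d + e = 105
  81a + 27b + 9c + 3d + e = 453
Solving the system yields a = 4, b = 4, c = 2, d = 2, e = -3.
So g(x) = 4x^4 + 4x^3 + 2x^2 + 2x - 3.
Check: g(3) = 453. ✓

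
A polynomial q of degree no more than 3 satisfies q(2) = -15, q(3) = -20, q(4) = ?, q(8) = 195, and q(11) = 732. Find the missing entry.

The 4 known points determine the degree-3 polynomial uniquely.
Write q(s) = as^3 + bs^2 + cs + d. Substituting each data point gives a linear system:
  8a + 4b + 2c + d = -15
  27a + 9b + 3c + d = -20
  512a + 64b + 8c + d = 195
  1331a + 121b + 11c + d = 732
Solving the system yields a = 1, b = -5, c = 1, d = -5.
So q(s) = s^3 - 5s^2 + s - 5.
Then q(4) = -17.

-17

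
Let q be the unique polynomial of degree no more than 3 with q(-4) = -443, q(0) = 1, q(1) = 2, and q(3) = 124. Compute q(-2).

Write q(u) = au^3 + bu^2 + cu + d. Substituting each data point gives a linear system:
  -64a + 16b - 4c + d = -443
  d = 1
  a + b + c + d = 2
  27a + 9b + 3c + d = 124
Solving the system yields a = 6, b = -4, c = -1, d = 1.
So q(u) = 6u^3 - 4u^2 - u + 1.
Then q(-2) = -61.

-61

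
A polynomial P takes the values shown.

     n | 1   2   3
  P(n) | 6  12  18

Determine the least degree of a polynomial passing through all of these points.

Forward differences of the values at n = 1, 2, 3:
  P  : 6  12  18
  Δ  : 6  6
  Δ^2: 0
The first differences are constant (6) and nonzero, while all higher differences vanish, so the minimal degree is 1.

1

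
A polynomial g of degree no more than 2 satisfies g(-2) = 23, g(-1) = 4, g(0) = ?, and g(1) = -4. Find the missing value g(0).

-5

On equispaced nodes a degree-2 polynomial has vanishing third forward difference, so
  - g(-2) + 3·g(-1) - 3·g(0) + g(1) = 0.
Substituting the known values and solving for g(0):
  -3·g(0) = 15
  g(0) = -5.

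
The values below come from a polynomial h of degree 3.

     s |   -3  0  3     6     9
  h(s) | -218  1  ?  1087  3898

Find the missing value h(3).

112

On equispaced nodes a degree-3 polynomial has vanishing fourth forward difference, so
  h(-3) - 4·h(0) + 6·h(3) - 4·h(6) + h(9) = 0.
Substituting the known values and solving for h(3):
  6·h(3) = 672
  h(3) = 112.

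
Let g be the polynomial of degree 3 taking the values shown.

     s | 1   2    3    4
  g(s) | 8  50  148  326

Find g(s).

Write g(s) = as^3 + bs^2 + cs + d. Substituting each data point gives a linear system:
  a + b + c + d = 8
  8a + 4b + 2c + d = 50
  27a + 9b + 3c + d = 148
  64a + 16b + 4c + d = 326
Solving the system yields a = 4, b = 4, c = 2, d = -2.
So g(s) = 4s³ + 4s² + 2s - 2.
Check: g(4) = 326. ✓

g(s) = 4s^3 + 4s^2 + 2s - 2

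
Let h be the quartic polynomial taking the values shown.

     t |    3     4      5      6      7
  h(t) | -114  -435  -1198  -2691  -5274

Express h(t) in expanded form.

h(t) = -3t^4 + 6t^3 - 2t^2 - 4t - 3

Using the Lagrange interpolation formula with nodes 3, 4, 5, 6, 7:
  L_0(t) = (t - 4)(t - 5)(t - 6)(t - 7) / 24
  L_1(t) = (t - 3)(t - 5)(t - 6)(t - 7) / -6
  L_2(t) = (t - 3)(t - 4)(t - 6)(t - 7) / 4
  L_3(t) = (t - 3)(t - 4)(t - 5)(t - 7) / -6
  L_4(t) = (t - 3)(t - 4)(t - 5)(t - 6) / 24
Then h(t) = -114·L_0(t) - 435·L_1(t) - 1198·L_2(t) - 2691·L_3(t) - 5274·L_4(t).
Expanding and collecting terms gives h(t) = -3t^4 + 6t^3 - 2t^2 - 4t - 3.
Check: h(6) = -2691. ✓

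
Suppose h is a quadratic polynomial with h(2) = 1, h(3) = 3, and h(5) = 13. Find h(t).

h(t) = t^2 - 3t + 3

Using the Lagrange interpolation formula with nodes 2, 3, 5:
  L_0(t) = (t - 3)(t - 5) / 3
  L_1(t) = (t - 2)(t - 5) / -2
  L_2(t) = (t - 2)(t - 3) / 6
Then h(t) = 1·L_0(t) + 3·L_1(t) + 13·L_2(t).
Expanding and collecting terms gives h(t) = t^2 - 3t + 3.
Check: h(5) = 13. ✓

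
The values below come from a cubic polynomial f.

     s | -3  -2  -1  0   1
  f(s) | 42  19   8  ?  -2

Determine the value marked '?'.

3

The 4 known points determine the degree-3 polynomial uniquely.
Write f(s) = as^3 + bs^2 + cs + d. Substituting each data point gives a linear system:
  -27a + 9b - 3c + d = 42
  -8a + 4b - 2c + d = 19
  -a + b - c + d = 8
  a + b + c + d = -2
Solving the system yields a = -1, b = 0, c = -4, d = 3.
So f(s) = -s^3 - 4s + 3.
Then f(0) = 3.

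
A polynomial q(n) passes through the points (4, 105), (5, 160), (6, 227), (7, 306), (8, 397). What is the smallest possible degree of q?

Forward differences of the values at n = 4, 5, 6, 7, 8:
  q  : 105  160  227  306  397
  Δ  : 55  67  79  91
  Δ^2: 12  12  12
  Δ^3: 0  0
  Δ^4: 0
The second differences are constant (12) and nonzero, while all higher differences vanish, so the minimal degree is 2.

2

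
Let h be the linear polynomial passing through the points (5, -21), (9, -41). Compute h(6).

Using the Lagrange interpolation formula with nodes 5, 9:
  L_0(u) = (u - 9) / -4
  L_1(u) = (u - 5) / 4
Then h(u) = -21·L_0(u) - 41·L_1(u).
Expanding and collecting terms gives h(u) = -5u + 4.
Evaluating at u = 6: h(6) = -26.

-26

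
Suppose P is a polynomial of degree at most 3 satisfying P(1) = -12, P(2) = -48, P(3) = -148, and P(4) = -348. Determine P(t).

Write P(t) = at^3 + bt^2 + ct + d. Substituting each data point gives a linear system:
  a + b + c + d = -12
  8a + 4b + 2c + d = -48
  27a + 9b + 3c + d = -148
  64a + 16b + 4c + d = -348
Solving the system yields a = -6, b = 4, c = -6, d = -4.
So P(t) = -6t^3 + 4t^2 - 6t - 4.
Check: P(1) = -12. ✓

P(t) = -6t^3 + 4t^2 - 6t - 4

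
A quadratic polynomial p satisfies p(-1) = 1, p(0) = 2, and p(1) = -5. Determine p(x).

p(x) = -4x^2 - 3x + 2

Using the Lagrange interpolation formula with nodes -1, 0, 1:
  L_0(x) = x(x - 1) / 2
  L_1(x) = (x + 1)(x - 1) / -1
  L_2(x) = (x + 1)x / 2
Then p(x) = 1·L_0(x) + 2·L_1(x) - 5·L_2(x).
Expanding and collecting terms gives p(x) = -4x² - 3x + 2.
Check: p(1) = -5. ✓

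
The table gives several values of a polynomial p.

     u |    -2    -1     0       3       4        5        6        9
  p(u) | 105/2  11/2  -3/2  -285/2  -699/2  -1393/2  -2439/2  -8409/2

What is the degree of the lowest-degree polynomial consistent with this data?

Divided differences on the nodes -2, -1, 0, 3, 4, 5, 6, 9:
  order 0: 105/2  11/2  -3/2  -285/2  -699/2  -1393/2  -2439/2  -8409/2
  order 1: -47  -7  -47  -207  -347  -523  -995
  order 2: 20  -10  -40  -70  -88  -118
  order 3: -6  -6  -6  -6  -6
  order 4: 0  0  0  0
  order 5: 0  0  0
  order 6: 0  0
  order 7: 0
The order-3 divided differences are all -6 (nonzero) and every higher order vanishes, so the data lies on a polynomial of degree exactly 3.

3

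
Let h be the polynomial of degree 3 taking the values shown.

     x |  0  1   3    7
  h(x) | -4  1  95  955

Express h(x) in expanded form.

h(x) = 2x^3 + 6x^2 - 3x - 4

Using the Lagrange interpolation formula with nodes 0, 1, 3, 7:
  L_0(x) = (x - 1)(x - 3)(x - 7) / -21
  L_1(x) = x(x - 3)(x - 7) / 12
  L_2(x) = x(x - 1)(x - 7) / -24
  L_3(x) = x(x - 1)(x - 3) / 168
Then h(x) = -4·L_0(x) + 1·L_1(x) + 95·L_2(x) + 955·L_3(x).
Expanding and collecting terms gives h(x) = 2x^3 + 6x^2 - 3x - 4.
Check: h(7) = 955. ✓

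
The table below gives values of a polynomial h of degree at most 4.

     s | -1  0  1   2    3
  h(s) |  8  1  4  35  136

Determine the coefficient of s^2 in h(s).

4

Write h(s) = as^4 + bs^3 + cs^2 + ds + e. Substituting each data point gives a linear system:
  a - b + c - d + e = 8
  e = 1
  a + b + c + d + e = 4
  16a + 8b + 4c + 2d + e = 35
  81a + 27b + 9c + 3d + e = 136
Solving the system yields a = 1, b = 1, c = 4, d = -3, e = 1.
So h(s) = s^4 + s^3 + 4s^2 - 3s + 1.
The coefficient of s^2 is 4.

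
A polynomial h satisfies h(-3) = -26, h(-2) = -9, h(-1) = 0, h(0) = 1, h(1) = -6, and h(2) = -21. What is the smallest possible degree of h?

2

Forward differences of the values at u = -3, -2, -1, 0, 1, 2:
  h  : -26  -9  0  1  -6  -21
  Δ  : 17  9  1  -7  -15
  Δ^2: -8  -8  -8  -8
  Δ^3: 0  0  0
  Δ^4: 0  0
  Δ^5: 0
The second differences are constant (-8) and nonzero, while all higher differences vanish, so the minimal degree is 2.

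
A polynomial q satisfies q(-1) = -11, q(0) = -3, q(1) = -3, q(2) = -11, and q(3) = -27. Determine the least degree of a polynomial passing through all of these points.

2

Forward differences of the values at n = -1, 0, 1, 2, 3:
  q  : -11  -3  -3  -11  -27
  Δ  : 8  0  -8  -16
  Δ^2: -8  -8  -8
  Δ^3: 0  0
  Δ^4: 0
The second differences are constant (-8) and nonzero, while all higher differences vanish, so the minimal degree is 2.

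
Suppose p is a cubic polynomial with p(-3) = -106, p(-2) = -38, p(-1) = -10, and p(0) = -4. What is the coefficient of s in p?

Write p(s) = as^3 + bs^2 + cs + d. Substituting each data point gives a linear system:
  -27a + 9b - 3c + d = -106
  -8a + 4b - 2c + d = -38
  -a + b - c + d = -10
  d = -4
Solving the system yields a = 3, b = -2, c = 1, d = -4.
So p(s) = 3s³ - 2s² + s - 4.
The coefficient of s is 1.

1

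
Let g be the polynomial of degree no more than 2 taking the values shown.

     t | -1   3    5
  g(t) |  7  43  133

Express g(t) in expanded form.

Write g(t) = at^2 + bt + c. Substituting each data point gives a linear system:
  a - b + c = 7
  9a + 3b + c = 43
  25a + 5b + c = 133
Solving the system yields a = 6, b = -3, c = -2.
So g(t) = 6t² - 3t - 2.
Check: g(3) = 43. ✓

g(t) = 6t^2 - 3t - 2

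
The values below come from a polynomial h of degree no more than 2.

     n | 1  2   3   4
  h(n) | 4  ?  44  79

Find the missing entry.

19

On equispaced nodes a degree-2 polynomial has vanishing third forward difference, so
  - h(1) + 3·h(2) - 3·h(3) + h(4) = 0.
Substituting the known values and solving for h(2):
  3·h(2) = 57
  h(2) = 19.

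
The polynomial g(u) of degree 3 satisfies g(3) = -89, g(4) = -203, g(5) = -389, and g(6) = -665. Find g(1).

-5

Forward differences of the values at u = 3, 4, 5, 6:
  g  : -89  -203  -389  -665
  Δ  : -114  -186  -276
  Δ^2: -72  -90
  Δ^3: -18
The third differences are constant, confirming degree 3.
Interpolating (Newton forward form) and evaluating at u = 1 gives g(1) = -5.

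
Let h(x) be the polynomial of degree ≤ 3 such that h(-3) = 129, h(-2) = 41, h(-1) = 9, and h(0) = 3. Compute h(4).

-361

Using the Lagrange interpolation formula with nodes -3, -2, -1, 0:
  L_0(x) = (x + 2)(x + 1)x / -6
  L_1(x) = (x + 3)(x + 1)x / 2
  L_2(x) = (x + 3)(x + 2)x / -2
  L_3(x) = (x + 3)(x + 2)(x + 1) / 6
Then h(x) = 129·L_0(x) + 41·L_1(x) + 9·L_2(x) + 3·L_3(x).
Expanding and collecting terms gives h(x) = -5x³ - 2x² - 3x + 3.
Evaluating at x = 4: h(4) = -361.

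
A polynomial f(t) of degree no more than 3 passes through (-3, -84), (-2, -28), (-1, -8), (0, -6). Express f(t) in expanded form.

Write f(t) = at^3 + bt^2 + ct + d. Substituting each data point gives a linear system:
  -27a + 9b - 3c + d = -84
  -8a + 4b - 2c + d = -28
  -a + b - c + d = -8
  d = -6
Solving the system yields a = 3, b = 0, c = -1, d = -6.
So f(t) = 3t³ - t - 6.
Check: f(-3) = -84. ✓

f(t) = 3t^3 - t - 6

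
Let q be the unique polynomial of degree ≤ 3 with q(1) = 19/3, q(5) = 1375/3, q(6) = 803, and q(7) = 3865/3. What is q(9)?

Write q(t) = at^3 + bt^2 + ct + d. Substituting each data point gives a linear system:
  a + b + c + d = 19/3
  125a + 25b + 5c + d = 1375/3
  216a + 36b + 6c + d = 803
  343a + 49b + 7c + d = 3865/3
Solving the system yields a = 4, b = -5/3, c = -1, d = 5.
So q(t) = 4t³ - (5/3)t² - t + 5.
Then q(9) = 2777.

2777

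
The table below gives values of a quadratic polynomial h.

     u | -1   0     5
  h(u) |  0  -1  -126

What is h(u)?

h(u) = -4u^2 - 5u - 1

Write h(u) = au^2 + bu + c. Substituting each data point gives a linear system:
  a - b + c = 0
  c = -1
  25a + 5b + c = -126
Solving the system yields a = -4, b = -5, c = -1.
So h(u) = -4u^2 - 5u - 1.
Check: h(5) = -126. ✓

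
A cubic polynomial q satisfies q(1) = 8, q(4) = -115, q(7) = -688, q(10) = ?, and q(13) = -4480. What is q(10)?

On equispaced nodes a degree-3 polynomial has vanishing fourth forward difference, so
  q(1) - 4·q(4) + 6·q(7) - 4·q(10) + q(13) = 0.
Substituting the known values and solving for q(10):
  -4·q(10) = 8140
  q(10) = -2035.

-2035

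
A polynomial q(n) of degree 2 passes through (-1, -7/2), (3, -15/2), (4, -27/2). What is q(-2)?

Using the Lagrange interpolation formula with nodes -1, 3, 4:
  L_0(n) = (n - 3)(n - 4) / 20
  L_1(n) = (n + 1)(n - 4) / -4
  L_2(n) = (n + 1)(n - 3) / 5
Then q(n) = -7/2·L_0(n) - 15/2·L_1(n) - 27/2·L_2(n).
Expanding and collecting terms gives q(n) = -n² + n - 3/2.
Evaluating at n = -2: q(-2) = -15/2.

-15/2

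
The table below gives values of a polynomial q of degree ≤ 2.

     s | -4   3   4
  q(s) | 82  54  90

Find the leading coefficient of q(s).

Write q(s) = as^2 + bs + c. Substituting each data point gives a linear system:
  16a - 4b + c = 82
  9a + 3b + c = 54
  16a + 4b + c = 90
Solving the system yields a = 5, b = 1, c = 6.
So q(s) = 5s² + s + 6.
The leading coefficient is 5.

5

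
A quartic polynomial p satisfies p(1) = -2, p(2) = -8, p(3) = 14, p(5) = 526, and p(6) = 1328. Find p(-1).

Write p(x) = ax^4 + bx^3 + cx^2 + dx + e. Substituting each data point gives a linear system:
  a + b + c + d + e = -2
  16a + 8b + 4c + 2d + e = -8
  81a + 27b + 9c + 3d + e = 14
  625a + 125b + 25c + 5d + e = 526
  1296a + 216b + 36c + 6d + e = 1328
Solving the system yields a = 2, b = -6, c = 0, d = 6, e = -4.
So p(x) = 2x^4 - 6x^3 + 6x - 4.
Then p(-1) = -2.

-2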